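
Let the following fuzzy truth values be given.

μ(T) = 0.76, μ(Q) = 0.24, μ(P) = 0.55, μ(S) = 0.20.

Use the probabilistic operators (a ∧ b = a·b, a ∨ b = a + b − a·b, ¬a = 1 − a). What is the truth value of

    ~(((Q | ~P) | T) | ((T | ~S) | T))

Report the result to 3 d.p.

0.001

~P = 1 − 0.5500 = 0.4500
Q | ~P = a + b − a·b on (0.2400, 0.4500) = 0.5820
(Q | ~P) | T = a + b − a·b on (0.5820, 0.7600) = 0.8997
~S = 1 − 0.2000 = 0.8000
T | ~S = a + b − a·b on (0.7600, 0.8000) = 0.9520
(T | ~S) | T = a + b − a·b on (0.9520, 0.7600) = 0.9885
((Q | ~P) | T) | ((T | ~S) | T) = a + b − a·b on (0.8997, 0.9885) = 0.9988
~(((Q | ~P) | T) | ((T | ~S) | T)) = 1 − 0.9988 = 0.0012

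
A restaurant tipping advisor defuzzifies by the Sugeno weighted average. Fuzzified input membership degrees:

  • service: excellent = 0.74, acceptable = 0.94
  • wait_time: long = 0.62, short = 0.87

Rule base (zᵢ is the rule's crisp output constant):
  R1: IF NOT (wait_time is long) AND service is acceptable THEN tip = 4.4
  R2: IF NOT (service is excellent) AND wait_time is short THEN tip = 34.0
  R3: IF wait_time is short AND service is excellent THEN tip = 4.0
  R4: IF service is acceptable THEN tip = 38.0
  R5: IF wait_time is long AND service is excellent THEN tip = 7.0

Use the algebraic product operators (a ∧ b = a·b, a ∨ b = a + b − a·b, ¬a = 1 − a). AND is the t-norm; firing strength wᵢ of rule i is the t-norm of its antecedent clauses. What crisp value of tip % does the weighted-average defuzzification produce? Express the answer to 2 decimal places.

19.33

R1 (z=4.4): ¬long=1−0.62=0.38, acceptable=0.94; AND[a·b] → w = 0.3572
R2 (z=34.0): ¬excellent=1−0.74=0.26, short=0.87; AND[a·b] → w = 0.2262
R3 (z=4.0): short=0.87, excellent=0.74; AND[a·b] → w = 0.6438
R4 (z=38.0): acceptable=0.94 → w = 0.9400
R5 (z=7.0): long=0.62, excellent=0.74; AND[a·b] → w = 0.4588
Weighted average = (0.3572·4.4 + 0.2262·34.0 + 0.6438·4.0 + 0.9400·38.0 + 0.4588·7.0) / (0.3572 + 0.2262 + 0.6438 + 0.9400 + 0.4588)
  = 50.7693 / 2.6260 = 19.33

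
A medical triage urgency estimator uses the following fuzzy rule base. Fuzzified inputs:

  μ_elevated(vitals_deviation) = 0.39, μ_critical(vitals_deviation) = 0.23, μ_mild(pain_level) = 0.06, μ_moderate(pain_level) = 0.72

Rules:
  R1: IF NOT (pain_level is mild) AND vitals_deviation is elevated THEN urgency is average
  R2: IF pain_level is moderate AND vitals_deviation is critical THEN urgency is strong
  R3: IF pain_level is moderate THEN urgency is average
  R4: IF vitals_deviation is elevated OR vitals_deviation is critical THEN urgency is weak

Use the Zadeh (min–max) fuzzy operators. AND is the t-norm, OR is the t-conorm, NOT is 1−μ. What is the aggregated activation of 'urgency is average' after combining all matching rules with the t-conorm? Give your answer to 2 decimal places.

R1: ¬mild=1−0.06=0.94, elevated=0.39; AND[min(a, b)] → w = 0.39
R2: moderate=0.72, critical=0.23; AND[min(a, b)] → w = 0.23
R3: moderate=0.72 → w = 0.72
R4: elevated=0.39, critical=0.23; OR[max(a, b)] → w = 0.39
Rules with consequent 'average': {R1, R3} → strengths 0.39, 0.72
Aggregate via t-conorm [max(a, b)]: 0.72

0.72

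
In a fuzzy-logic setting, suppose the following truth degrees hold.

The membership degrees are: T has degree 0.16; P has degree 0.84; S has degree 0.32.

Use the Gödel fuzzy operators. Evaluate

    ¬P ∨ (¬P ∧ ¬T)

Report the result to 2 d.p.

¬P = 1 − 0.84 = 0.16
¬P = 1 − 0.84 = 0.16
¬T = 1 − 0.16 = 0.84
¬P ∧ ¬T = min(a, b) on (0.16, 0.84) = 0.16
¬P ∨ (¬P ∧ ¬T) = max(a, b) on (0.16, 0.16) = 0.16

0.16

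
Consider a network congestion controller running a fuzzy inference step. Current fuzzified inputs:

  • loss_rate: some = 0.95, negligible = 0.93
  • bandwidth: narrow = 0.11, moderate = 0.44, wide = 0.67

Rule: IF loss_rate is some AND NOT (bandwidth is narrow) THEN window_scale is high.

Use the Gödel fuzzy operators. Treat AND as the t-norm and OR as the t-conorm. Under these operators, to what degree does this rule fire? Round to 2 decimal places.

0.89

firing strength: some=0.95, ¬narrow=1−0.11=0.89; AND[min(a, b)] → w = 0.89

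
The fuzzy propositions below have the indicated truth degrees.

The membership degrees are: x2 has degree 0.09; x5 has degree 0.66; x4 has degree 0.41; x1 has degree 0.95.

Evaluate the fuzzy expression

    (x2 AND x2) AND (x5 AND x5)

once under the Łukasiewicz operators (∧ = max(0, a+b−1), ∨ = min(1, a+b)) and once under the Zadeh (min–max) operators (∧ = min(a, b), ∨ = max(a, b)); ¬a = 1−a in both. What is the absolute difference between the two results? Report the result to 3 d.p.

Under Łukasiewicz:
  x2 AND x2 = max(0, a+b−1) on (0.09, 0.09) = 0.00
  x5 AND x5 = max(0, a+b−1) on (0.66, 0.66) = 0.32
  (x2 AND x2) AND (x5 AND x5) = max(0, a+b−1) on (0.00, 0.32) = 0.00
  → value = 0.0000
Under Zadeh (min–max):
  x2 AND x2 = min(a, b) on (0.09, 0.09) = 0.09
  x5 AND x5 = min(a, b) on (0.66, 0.66) = 0.66
  (x2 AND x2) AND (x5 AND x5) = min(a, b) on (0.09, 0.66) = 0.09
  → value = 0.0900
|0.0000 − 0.0900| = 0.090

0.090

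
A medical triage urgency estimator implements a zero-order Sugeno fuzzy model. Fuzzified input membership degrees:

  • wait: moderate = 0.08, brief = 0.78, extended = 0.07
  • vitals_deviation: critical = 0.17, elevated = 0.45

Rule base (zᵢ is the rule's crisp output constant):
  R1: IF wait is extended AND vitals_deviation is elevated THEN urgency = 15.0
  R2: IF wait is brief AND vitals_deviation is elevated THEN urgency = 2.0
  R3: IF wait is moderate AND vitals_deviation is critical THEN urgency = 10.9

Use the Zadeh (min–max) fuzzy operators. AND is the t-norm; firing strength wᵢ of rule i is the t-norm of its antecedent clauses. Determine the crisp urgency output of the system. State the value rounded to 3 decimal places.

4.703

R1 (z=15.0): extended=0.07, elevated=0.45; AND[min(a, b)] → w = 0.07
R2 (z=2.0): brief=0.78, elevated=0.45; AND[min(a, b)] → w = 0.45
R3 (z=10.9): moderate=0.08, critical=0.17; AND[min(a, b)] → w = 0.08
Weighted average = (0.07·15.0 + 0.45·2.0 + 0.08·10.9) / (0.07 + 0.45 + 0.08)
  = 2.8220 / 0.6000 = 4.703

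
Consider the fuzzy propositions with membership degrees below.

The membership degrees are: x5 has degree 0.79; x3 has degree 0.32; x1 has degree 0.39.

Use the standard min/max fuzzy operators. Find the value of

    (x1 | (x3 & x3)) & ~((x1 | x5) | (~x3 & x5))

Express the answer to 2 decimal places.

x3 & x3 = min(a, b) on (0.32, 0.32) = 0.32
x1 | (x3 & x3) = max(a, b) on (0.39, 0.32) = 0.39
x1 | x5 = max(a, b) on (0.39, 0.79) = 0.79
~x3 = 1 − 0.32 = 0.68
~x3 & x5 = min(a, b) on (0.68, 0.79) = 0.68
(x1 | x5) | (~x3 & x5) = max(a, b) on (0.79, 0.68) = 0.79
~((x1 | x5) | (~x3 & x5)) = 1 − 0.79 = 0.21
(x1 | (x3 & x3)) & ~((x1 | x5) | (~x3 & x5)) = min(a, b) on (0.39, 0.21) = 0.21

0.21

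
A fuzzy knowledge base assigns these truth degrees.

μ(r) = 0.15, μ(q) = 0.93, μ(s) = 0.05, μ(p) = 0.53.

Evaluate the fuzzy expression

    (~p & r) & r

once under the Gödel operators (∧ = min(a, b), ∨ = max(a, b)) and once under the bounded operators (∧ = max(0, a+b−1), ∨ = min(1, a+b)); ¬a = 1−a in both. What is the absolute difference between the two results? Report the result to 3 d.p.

Under Gödel:
  ~p = 1 − 0.53 = 0.47
  ~p & r = min(a, b) on (0.47, 0.15) = 0.15
  (~p & r) & r = min(a, b) on (0.15, 0.15) = 0.15
  → value = 0.1500
Under bounded:
  ~p = 1 − 0.53 = 0.47
  ~p & r = max(0, a+b−1) on (0.47, 0.15) = 0.00
  (~p & r) & r = max(0, a+b−1) on (0.00, 0.15) = 0.00
  → value = 0.0000
|0.1500 − 0.0000| = 0.150

0.150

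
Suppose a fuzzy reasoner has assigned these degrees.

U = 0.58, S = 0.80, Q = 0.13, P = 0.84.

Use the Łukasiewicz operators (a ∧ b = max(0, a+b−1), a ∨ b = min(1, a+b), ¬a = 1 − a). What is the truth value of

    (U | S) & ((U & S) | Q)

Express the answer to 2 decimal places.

0.51

U | S = min(1, a+b) on (0.58, 0.80) = 1.00
U & S = max(0, a+b−1) on (0.58, 0.80) = 0.38
(U & S) | Q = min(1, a+b) on (0.38, 0.13) = 0.51
(U | S) & ((U & S) | Q) = max(0, a+b−1) on (1.00, 0.51) = 0.51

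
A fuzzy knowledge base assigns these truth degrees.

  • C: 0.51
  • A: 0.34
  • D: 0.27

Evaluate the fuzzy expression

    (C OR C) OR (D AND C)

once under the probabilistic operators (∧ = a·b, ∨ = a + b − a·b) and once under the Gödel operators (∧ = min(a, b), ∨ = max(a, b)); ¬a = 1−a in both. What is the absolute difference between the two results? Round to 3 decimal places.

Under probabilistic:
  C OR C = a + b − a·b on (0.5100, 0.5100) = 0.7599
  D AND C = a·b on (0.2700, 0.5100) = 0.1377
  (C OR C) OR (D AND C) = a + b − a·b on (0.7599, 0.1377) = 0.7930
  → value = 0.7930
Under Gödel:
  C OR C = max(a, b) on (0.51, 0.51) = 0.51
  D AND C = min(a, b) on (0.27, 0.51) = 0.27
  (C OR C) OR (D AND C) = max(a, b) on (0.51, 0.27) = 0.51
  → value = 0.5100
|0.7930 − 0.5100| = 0.283

0.283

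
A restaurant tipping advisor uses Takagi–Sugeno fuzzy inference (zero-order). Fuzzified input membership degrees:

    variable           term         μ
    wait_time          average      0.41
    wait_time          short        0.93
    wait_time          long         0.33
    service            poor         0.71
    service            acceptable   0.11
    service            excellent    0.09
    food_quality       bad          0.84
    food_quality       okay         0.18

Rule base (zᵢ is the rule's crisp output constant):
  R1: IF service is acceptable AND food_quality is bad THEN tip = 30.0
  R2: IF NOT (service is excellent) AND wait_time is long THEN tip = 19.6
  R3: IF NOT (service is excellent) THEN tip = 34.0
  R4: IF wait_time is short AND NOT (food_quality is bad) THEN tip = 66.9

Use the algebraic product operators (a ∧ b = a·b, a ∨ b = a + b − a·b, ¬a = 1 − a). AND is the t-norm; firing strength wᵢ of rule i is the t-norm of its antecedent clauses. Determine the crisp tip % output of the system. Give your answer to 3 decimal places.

R1 (z=30.0): acceptable=0.11, bad=0.84; AND[a·b] → w = 0.0924
R2 (z=19.6): ¬excellent=1−0.09=0.91, long=0.33; AND[a·b] → w = 0.3003
R3 (z=34.0): ¬excellent=1−0.09=0.91 → w = 0.9100
R4 (z=66.9): short=0.93, ¬bad=1−0.84=0.16; AND[a·b] → w = 0.1488
Weighted average = (0.0924·30.0 + 0.3003·19.6 + 0.9100·34.0 + 0.1488·66.9) / (0.0924 + 0.3003 + 0.9100 + 0.1488)
  = 49.5526 / 1.4515 = 34.139

34.139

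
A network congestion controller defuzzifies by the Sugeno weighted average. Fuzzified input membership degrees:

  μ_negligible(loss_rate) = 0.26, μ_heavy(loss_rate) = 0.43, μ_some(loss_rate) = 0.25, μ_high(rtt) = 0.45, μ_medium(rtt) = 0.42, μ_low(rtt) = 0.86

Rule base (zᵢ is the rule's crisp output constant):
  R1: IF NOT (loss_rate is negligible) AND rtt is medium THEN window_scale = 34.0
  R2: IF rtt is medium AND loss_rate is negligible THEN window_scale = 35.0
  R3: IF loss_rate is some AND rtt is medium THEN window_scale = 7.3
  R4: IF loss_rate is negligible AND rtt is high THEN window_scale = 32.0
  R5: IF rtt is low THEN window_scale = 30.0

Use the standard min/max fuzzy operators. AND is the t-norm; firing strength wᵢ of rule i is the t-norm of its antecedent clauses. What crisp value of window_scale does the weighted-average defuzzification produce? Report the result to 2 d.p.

R1 (z=34.0): ¬negligible=1−0.26=0.74, medium=0.42; AND[min(a, b)] → w = 0.42
R2 (z=35.0): medium=0.42, negligible=0.26; AND[min(a, b)] → w = 0.26
R3 (z=7.3): some=0.25, medium=0.42; AND[min(a, b)] → w = 0.25
R4 (z=32.0): negligible=0.26, high=0.45; AND[min(a, b)] → w = 0.26
R5 (z=30.0): low=0.86 → w = 0.86
Weighted average = (0.42·34.0 + 0.26·35.0 + 0.25·7.3 + 0.26·32.0 + 0.86·30.0) / (0.42 + 0.26 + 0.25 + 0.26 + 0.86)
  = 59.3250 / 2.0500 = 28.94

28.94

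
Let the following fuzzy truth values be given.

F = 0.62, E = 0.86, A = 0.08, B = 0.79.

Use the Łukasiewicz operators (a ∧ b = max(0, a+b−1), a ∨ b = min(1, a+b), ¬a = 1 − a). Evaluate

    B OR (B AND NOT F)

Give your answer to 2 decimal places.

0.96

NOT F = 1 − 0.62 = 0.38
B AND NOT F = max(0, a+b−1) on (0.79, 0.38) = 0.17
B OR (B AND NOT F) = min(1, a+b) on (0.79, 0.17) = 0.96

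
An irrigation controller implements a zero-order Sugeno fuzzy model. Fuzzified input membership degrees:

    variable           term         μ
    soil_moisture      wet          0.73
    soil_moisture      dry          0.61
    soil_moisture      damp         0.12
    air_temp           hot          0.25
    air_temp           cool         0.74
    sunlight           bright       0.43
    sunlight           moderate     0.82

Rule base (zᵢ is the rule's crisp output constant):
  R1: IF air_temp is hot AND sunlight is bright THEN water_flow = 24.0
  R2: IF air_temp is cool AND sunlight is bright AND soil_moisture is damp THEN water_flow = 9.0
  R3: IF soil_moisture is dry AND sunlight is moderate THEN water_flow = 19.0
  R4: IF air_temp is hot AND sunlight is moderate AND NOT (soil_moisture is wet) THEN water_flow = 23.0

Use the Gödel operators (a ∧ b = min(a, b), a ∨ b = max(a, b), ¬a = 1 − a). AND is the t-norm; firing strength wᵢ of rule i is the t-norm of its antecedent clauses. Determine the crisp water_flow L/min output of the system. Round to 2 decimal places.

19.85

R1 (z=24.0): hot=0.25, bright=0.43; AND[min(a, b)] → w = 0.25
R2 (z=9.0): cool=0.74, bright=0.43, damp=0.12; AND[min(a, b)] → w = 0.12
R3 (z=19.0): dry=0.61, moderate=0.82; AND[min(a, b)] → w = 0.61
R4 (z=23.0): hot=0.25, moderate=0.82, ¬wet=1−0.73=0.27; AND[min(a, b)] → w = 0.25
Weighted average = (0.25·24.0 + 0.12·9.0 + 0.61·19.0 + 0.25·23.0) / (0.25 + 0.12 + 0.61 + 0.25)
  = 24.4200 / 1.2300 = 19.85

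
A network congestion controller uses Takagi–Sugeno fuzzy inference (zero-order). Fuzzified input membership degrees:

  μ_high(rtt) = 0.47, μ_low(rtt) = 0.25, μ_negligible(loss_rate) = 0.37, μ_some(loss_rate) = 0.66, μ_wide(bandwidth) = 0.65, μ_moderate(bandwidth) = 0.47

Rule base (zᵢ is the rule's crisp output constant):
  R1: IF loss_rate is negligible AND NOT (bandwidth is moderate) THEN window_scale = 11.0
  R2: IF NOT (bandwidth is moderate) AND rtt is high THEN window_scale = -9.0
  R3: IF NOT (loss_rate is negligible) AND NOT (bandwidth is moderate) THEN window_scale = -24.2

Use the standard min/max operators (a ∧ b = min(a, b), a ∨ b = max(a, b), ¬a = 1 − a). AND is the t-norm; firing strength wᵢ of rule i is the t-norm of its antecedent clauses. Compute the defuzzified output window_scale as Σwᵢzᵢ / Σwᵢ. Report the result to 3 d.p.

-9.479

R1 (z=11.0): negligible=0.37, ¬moderate=1−0.47=0.53; AND[min(a, b)] → w = 0.37
R2 (z=-9.0): ¬moderate=1−0.47=0.53, high=0.47; AND[min(a, b)] → w = 0.47
R3 (z=-24.2): ¬negligible=1−0.37=0.63, ¬moderate=1−0.47=0.53; AND[min(a, b)] → w = 0.53
Weighted average = (0.37·11.0 + 0.47·-9.0 + 0.53·-24.2) / (0.37 + 0.47 + 0.53)
  = -12.9860 / 1.3700 = -9.479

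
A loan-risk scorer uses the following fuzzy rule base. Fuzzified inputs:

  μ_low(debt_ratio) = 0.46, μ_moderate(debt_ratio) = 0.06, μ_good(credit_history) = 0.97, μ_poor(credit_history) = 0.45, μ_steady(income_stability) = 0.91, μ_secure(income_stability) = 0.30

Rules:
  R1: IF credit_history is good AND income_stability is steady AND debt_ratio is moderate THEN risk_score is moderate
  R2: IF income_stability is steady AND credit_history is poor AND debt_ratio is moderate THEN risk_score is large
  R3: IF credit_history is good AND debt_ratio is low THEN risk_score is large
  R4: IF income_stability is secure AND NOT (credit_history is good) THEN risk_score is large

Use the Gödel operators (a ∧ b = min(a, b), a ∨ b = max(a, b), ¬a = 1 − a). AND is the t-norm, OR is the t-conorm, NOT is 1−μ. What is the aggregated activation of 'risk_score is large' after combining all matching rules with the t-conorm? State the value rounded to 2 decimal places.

0.46

R1: good=0.97, steady=0.91, moderate=0.06; AND[min(a, b)] → w = 0.06
R2: steady=0.91, poor=0.45, moderate=0.06; AND[min(a, b)] → w = 0.06
R3: good=0.97, low=0.46; AND[min(a, b)] → w = 0.46
R4: secure=0.30, ¬good=1−0.97=0.03; AND[min(a, b)] → w = 0.03
Rules with consequent 'large': {R2, R3, R4} → strengths 0.06, 0.46, 0.03
Aggregate via t-conorm [max(a, b)]: 0.46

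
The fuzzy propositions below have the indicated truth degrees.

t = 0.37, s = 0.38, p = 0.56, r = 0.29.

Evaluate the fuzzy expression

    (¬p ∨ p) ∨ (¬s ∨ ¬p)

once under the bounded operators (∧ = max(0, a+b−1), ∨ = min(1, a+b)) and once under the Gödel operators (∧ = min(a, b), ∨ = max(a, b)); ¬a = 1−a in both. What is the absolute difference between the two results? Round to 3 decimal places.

Under bounded:
  ¬p = 1 − 0.56 = 0.44
  ¬p ∨ p = min(1, a+b) on (0.44, 0.56) = 1.00
  ¬s = 1 − 0.38 = 0.62
  ¬p = 1 − 0.56 = 0.44
  ¬s ∨ ¬p = min(1, a+b) on (0.62, 0.44) = 1.00
  (¬p ∨ p) ∨ (¬s ∨ ¬p) = min(1, a+b) on (1.00, 1.00) = 1.00
  → value = 1.0000
Under Gödel:
  ¬p = 1 − 0.56 = 0.44
  ¬p ∨ p = max(a, b) on (0.44, 0.56) = 0.56
  ¬s = 1 − 0.38 = 0.62
  ¬p = 1 − 0.56 = 0.44
  ¬s ∨ ¬p = max(a, b) on (0.62, 0.44) = 0.62
  (¬p ∨ p) ∨ (¬s ∨ ¬p) = max(a, b) on (0.56, 0.62) = 0.62
  → value = 0.6200
|1.0000 − 0.6200| = 0.380

0.380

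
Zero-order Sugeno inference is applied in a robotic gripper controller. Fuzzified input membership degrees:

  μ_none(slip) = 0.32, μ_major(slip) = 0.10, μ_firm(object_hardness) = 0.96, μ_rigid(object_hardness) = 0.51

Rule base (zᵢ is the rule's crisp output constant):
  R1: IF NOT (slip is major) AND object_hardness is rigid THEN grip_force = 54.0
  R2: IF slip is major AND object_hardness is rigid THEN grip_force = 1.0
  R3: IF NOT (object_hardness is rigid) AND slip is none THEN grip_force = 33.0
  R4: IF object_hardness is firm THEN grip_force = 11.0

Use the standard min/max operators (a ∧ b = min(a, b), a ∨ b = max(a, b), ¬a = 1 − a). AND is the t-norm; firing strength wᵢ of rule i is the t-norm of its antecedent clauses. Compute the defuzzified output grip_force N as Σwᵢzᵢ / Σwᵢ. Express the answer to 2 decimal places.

25.80

R1 (z=54.0): ¬major=1−0.10=0.90, rigid=0.51; AND[min(a, b)] → w = 0.51
R2 (z=1.0): major=0.10, rigid=0.51; AND[min(a, b)] → w = 0.10
R3 (z=33.0): ¬rigid=1−0.51=0.49, none=0.32; AND[min(a, b)] → w = 0.32
R4 (z=11.0): firm=0.96 → w = 0.96
Weighted average = (0.51·54.0 + 0.10·1.0 + 0.32·33.0 + 0.96·11.0) / (0.51 + 0.10 + 0.32 + 0.96)
  = 48.7600 / 1.8900 = 25.80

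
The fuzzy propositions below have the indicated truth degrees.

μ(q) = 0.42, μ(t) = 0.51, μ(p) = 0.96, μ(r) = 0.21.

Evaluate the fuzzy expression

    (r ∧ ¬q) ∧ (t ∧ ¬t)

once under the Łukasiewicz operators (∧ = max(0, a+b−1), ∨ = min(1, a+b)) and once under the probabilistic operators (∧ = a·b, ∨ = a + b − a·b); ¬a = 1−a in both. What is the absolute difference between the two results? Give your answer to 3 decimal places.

Under Łukasiewicz:
  ¬q = 1 − 0.42 = 0.58
  r ∧ ¬q = max(0, a+b−1) on (0.21, 0.58) = 0.00
  ¬t = 1 − 0.51 = 0.49
  t ∧ ¬t = max(0, a+b−1) on (0.51, 0.49) = 0.00
  (r ∧ ¬q) ∧ (t ∧ ¬t) = max(0, a+b−1) on (0.00, 0.00) = 0.00
  → value = 0.0000
Under probabilistic:
  ¬q = 1 − 0.4200 = 0.5800
  r ∧ ¬q = a·b on (0.2100, 0.5800) = 0.1218
  ¬t = 1 − 0.5100 = 0.4900
  t ∧ ¬t = a·b on (0.5100, 0.4900) = 0.2499
  (r ∧ ¬q) ∧ (t ∧ ¬t) = a·b on (0.1218, 0.2499) = 0.0304
  → value = 0.0304
|0.0000 − 0.0304| = 0.030

0.030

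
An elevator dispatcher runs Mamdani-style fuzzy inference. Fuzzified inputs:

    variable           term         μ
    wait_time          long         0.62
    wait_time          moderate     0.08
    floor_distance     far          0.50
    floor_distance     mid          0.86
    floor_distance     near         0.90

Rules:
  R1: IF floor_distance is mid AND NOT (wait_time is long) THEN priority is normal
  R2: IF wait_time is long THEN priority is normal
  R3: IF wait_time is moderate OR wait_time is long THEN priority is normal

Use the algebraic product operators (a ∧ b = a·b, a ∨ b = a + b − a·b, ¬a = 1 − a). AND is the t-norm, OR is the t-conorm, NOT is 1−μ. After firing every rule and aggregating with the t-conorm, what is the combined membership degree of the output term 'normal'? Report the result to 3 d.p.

0.911

R1: mid=0.86, ¬long=1−0.62=0.38; AND[a·b] → w = 0.3268
R2: long=0.62 → w = 0.6200
R3: moderate=0.08, long=0.62; OR[a + b − a·b] → w = 0.6504
Rules with consequent 'normal': {R1, R2, R3} → strengths 0.3268, 0.6200, 0.6504
Aggregate via t-conorm [a + b − a·b]: 0.9106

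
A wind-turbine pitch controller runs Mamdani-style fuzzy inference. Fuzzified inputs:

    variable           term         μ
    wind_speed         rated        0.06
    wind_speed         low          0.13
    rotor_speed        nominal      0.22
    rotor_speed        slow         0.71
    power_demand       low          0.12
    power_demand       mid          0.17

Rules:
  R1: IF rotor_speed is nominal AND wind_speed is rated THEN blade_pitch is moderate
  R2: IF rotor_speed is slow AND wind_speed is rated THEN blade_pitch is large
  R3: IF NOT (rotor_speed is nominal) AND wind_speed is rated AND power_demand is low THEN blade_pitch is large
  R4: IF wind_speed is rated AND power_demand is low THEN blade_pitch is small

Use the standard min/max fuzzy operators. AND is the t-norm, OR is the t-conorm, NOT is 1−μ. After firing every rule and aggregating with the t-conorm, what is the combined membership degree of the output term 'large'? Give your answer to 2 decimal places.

0.06

R1: nominal=0.22, rated=0.06; AND[min(a, b)] → w = 0.06
R2: slow=0.71, rated=0.06; AND[min(a, b)] → w = 0.06
R3: ¬nominal=1−0.22=0.78, rated=0.06, low=0.12; AND[min(a, b)] → w = 0.06
R4: rated=0.06, low=0.12; AND[min(a, b)] → w = 0.06
Rules with consequent 'large': {R2, R3} → strengths 0.06, 0.06
Aggregate via t-conorm [max(a, b)]: 0.06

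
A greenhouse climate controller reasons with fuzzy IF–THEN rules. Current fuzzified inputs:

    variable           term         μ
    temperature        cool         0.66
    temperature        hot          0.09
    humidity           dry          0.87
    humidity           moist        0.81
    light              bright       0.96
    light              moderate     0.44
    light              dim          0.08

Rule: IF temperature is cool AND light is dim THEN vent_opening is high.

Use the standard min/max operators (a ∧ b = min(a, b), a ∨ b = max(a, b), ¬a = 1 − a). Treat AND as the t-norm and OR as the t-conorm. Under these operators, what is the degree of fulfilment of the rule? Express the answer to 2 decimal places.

0.08

firing strength: cool=0.66, dim=0.08; AND[min(a, b)] → w = 0.08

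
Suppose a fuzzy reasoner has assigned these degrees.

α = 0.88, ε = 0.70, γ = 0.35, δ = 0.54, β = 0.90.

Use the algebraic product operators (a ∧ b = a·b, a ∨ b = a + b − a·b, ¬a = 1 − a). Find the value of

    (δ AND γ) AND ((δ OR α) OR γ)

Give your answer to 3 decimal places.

0.182

δ AND γ = a·b on (0.5400, 0.3500) = 0.1890
δ OR α = a + b − a·b on (0.5400, 0.8800) = 0.9448
(δ OR α) OR γ = a + b − a·b on (0.9448, 0.3500) = 0.9641
(δ AND γ) AND ((δ OR α) OR γ) = a·b on (0.1890, 0.9641) = 0.1822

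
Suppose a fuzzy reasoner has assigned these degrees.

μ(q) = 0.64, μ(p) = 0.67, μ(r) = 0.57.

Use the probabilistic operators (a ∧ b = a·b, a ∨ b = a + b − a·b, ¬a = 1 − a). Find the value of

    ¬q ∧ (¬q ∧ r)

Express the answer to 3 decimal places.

0.074

¬q = 1 − 0.6400 = 0.3600
¬q = 1 − 0.6400 = 0.3600
¬q ∧ r = a·b on (0.3600, 0.5700) = 0.2052
¬q ∧ (¬q ∧ r) = a·b on (0.3600, 0.2052) = 0.0739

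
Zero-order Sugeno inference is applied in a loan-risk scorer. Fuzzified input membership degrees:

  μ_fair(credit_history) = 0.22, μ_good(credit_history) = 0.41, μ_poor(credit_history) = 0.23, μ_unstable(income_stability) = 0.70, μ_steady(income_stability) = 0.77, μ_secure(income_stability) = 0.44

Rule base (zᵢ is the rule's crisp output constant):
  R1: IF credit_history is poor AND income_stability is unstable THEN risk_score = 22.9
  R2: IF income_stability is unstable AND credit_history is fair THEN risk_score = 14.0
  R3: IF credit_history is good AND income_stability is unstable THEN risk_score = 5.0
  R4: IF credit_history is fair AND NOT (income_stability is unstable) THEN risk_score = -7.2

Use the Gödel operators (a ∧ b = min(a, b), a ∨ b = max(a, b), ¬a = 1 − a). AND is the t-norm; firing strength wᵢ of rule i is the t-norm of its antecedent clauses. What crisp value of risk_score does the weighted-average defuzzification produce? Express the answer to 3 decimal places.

R1 (z=22.9): poor=0.23, unstable=0.70; AND[min(a, b)] → w = 0.23
R2 (z=14.0): unstable=0.70, fair=0.22; AND[min(a, b)] → w = 0.22
R3 (z=5.0): good=0.41, unstable=0.70; AND[min(a, b)] → w = 0.41
R4 (z=-7.2): fair=0.22, ¬unstable=1−0.70=0.30; AND[min(a, b)] → w = 0.22
Weighted average = (0.23·22.9 + 0.22·14.0 + 0.41·5.0 + 0.22·-7.2) / (0.23 + 0.22 + 0.41 + 0.22)
  = 8.8130 / 1.0800 = 8.160

8.160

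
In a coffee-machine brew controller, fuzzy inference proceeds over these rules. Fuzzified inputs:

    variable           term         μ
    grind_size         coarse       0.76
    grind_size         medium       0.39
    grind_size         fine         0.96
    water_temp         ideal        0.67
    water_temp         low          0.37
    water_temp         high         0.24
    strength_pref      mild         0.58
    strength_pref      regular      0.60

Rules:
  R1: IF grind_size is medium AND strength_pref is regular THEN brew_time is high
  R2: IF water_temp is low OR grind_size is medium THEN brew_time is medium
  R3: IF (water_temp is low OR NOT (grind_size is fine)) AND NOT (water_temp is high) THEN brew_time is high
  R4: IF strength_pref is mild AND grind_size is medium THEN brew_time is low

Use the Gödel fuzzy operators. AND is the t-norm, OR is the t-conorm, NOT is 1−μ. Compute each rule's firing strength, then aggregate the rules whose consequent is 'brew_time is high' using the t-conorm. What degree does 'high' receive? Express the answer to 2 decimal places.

R1: medium=0.39, regular=0.60; AND[min(a, b)] → w = 0.39
R2: low=0.37, medium=0.39; OR[max(a, b)] → w = 0.39
R3: (low=0.37 OR ¬fine=1−0.96=0.04) = 0.37; AND[min(a, b)] with ¬high=1−0.24=0.76 → w = 0.37
R4: mild=0.58, medium=0.39; AND[min(a, b)] → w = 0.39
Rules with consequent 'high': {R1, R3} → strengths 0.39, 0.37
Aggregate via t-conorm [max(a, b)]: 0.39

0.39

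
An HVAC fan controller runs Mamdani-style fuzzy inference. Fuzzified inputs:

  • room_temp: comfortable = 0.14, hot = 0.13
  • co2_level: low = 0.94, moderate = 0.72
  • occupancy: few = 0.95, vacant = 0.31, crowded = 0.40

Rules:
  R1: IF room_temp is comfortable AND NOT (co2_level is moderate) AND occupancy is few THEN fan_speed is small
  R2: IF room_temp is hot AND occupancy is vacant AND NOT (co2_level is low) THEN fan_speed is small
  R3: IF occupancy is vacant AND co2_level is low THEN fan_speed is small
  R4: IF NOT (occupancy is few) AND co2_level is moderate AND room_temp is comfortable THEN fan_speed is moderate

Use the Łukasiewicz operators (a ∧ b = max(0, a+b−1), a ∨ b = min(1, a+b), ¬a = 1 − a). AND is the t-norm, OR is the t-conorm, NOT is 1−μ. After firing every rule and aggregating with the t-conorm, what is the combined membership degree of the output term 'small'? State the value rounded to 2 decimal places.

0.25

R1: comfortable=0.14, ¬moderate=1−0.72=0.28, few=0.95; AND[max(0, a+b−1)] → w = 0.00
R2: hot=0.13, vacant=0.31, ¬low=1−0.94=0.06; AND[max(0, a+b−1)] → w = 0.00
R3: vacant=0.31, low=0.94; AND[max(0, a+b−1)] → w = 0.25
R4: ¬few=1−0.95=0.05, moderate=0.72, comfortable=0.14; AND[max(0, a+b−1)] → w = 0.00
Rules with consequent 'small': {R1, R2, R3} → strengths 0.00, 0.00, 0.25
Aggregate via t-conorm [min(1, a+b)]: 0.25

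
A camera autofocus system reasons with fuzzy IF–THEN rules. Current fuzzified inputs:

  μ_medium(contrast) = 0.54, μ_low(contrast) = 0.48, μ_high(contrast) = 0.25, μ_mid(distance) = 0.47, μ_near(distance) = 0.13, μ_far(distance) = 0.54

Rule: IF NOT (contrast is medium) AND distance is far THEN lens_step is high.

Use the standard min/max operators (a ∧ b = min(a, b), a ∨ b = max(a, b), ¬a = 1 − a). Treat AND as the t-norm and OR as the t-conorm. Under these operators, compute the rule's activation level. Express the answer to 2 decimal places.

firing strength: ¬medium=1−0.54=0.46, far=0.54; AND[min(a, b)] → w = 0.46

0.46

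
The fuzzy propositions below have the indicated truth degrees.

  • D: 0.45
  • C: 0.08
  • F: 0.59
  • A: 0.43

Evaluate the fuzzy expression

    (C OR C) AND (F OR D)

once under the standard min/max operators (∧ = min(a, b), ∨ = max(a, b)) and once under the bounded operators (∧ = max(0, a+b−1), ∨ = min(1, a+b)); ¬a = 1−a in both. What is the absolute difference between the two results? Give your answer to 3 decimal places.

Under standard min/max:
  C OR C = max(a, b) on (0.08, 0.08) = 0.08
  F OR D = max(a, b) on (0.59, 0.45) = 0.59
  (C OR C) AND (F OR D) = min(a, b) on (0.08, 0.59) = 0.08
  → value = 0.0800
Under bounded:
  C OR C = min(1, a+b) on (0.08, 0.08) = 0.16
  F OR D = min(1, a+b) on (0.59, 0.45) = 1.00
  (C OR C) AND (F OR D) = max(0, a+b−1) on (0.16, 1.00) = 0.16
  → value = 0.1600
|0.0800 − 0.1600| = 0.080

0.080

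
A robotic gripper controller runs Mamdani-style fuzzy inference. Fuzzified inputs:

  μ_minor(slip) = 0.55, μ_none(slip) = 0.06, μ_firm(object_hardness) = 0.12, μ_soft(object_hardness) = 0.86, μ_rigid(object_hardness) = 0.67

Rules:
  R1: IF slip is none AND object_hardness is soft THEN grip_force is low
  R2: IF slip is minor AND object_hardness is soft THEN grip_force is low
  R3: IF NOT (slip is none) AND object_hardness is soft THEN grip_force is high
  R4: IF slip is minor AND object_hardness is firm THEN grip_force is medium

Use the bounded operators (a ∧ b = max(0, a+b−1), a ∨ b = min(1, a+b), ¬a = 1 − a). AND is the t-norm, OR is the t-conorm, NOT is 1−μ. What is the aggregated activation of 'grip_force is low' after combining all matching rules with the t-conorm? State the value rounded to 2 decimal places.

R1: none=0.06, soft=0.86; AND[max(0, a+b−1)] → w = 0.00
R2: minor=0.55, soft=0.86; AND[max(0, a+b−1)] → w = 0.41
R3: ¬none=1−0.06=0.94, soft=0.86; AND[max(0, a+b−1)] → w = 0.80
R4: minor=0.55, firm=0.12; AND[max(0, a+b−1)] → w = 0.00
Rules with consequent 'low': {R1, R2} → strengths 0.00, 0.41
Aggregate via t-conorm [min(1, a+b)]: 0.41

0.41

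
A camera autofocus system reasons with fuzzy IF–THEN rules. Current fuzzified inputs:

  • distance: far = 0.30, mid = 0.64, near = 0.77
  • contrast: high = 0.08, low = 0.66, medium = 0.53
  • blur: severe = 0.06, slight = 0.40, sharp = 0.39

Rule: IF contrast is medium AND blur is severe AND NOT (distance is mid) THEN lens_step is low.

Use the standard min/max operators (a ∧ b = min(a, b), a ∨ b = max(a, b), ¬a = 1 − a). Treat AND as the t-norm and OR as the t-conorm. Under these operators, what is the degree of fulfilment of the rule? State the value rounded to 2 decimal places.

firing strength: medium=0.53, severe=0.06, ¬mid=1−0.64=0.36; AND[min(a, b)] → w = 0.06

0.06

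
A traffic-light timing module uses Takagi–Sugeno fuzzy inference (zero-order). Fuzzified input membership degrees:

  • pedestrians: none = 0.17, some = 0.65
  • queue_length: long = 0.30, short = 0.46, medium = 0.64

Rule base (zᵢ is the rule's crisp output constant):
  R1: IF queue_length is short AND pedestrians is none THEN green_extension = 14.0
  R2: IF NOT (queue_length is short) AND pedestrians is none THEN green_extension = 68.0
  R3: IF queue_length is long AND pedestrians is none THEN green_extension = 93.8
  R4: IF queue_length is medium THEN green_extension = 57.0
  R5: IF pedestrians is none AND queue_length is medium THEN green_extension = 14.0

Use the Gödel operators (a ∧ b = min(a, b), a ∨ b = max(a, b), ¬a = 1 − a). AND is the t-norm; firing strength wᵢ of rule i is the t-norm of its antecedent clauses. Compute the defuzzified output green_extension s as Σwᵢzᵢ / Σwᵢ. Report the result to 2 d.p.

R1 (z=14.0): short=0.46, none=0.17; AND[min(a, b)] → w = 0.17
R2 (z=68.0): ¬short=1−0.46=0.54, none=0.17; AND[min(a, b)] → w = 0.17
R3 (z=93.8): long=0.30, none=0.17; AND[min(a, b)] → w = 0.17
R4 (z=57.0): medium=0.64 → w = 0.64
R5 (z=14.0): none=0.17, medium=0.64; AND[min(a, b)] → w = 0.17
Weighted average = (0.17·14.0 + 0.17·68.0 + 0.17·93.8 + 0.64·57.0 + 0.17·14.0) / (0.17 + 0.17 + 0.17 + 0.64 + 0.17)
  = 68.7460 / 1.3200 = 52.08

52.08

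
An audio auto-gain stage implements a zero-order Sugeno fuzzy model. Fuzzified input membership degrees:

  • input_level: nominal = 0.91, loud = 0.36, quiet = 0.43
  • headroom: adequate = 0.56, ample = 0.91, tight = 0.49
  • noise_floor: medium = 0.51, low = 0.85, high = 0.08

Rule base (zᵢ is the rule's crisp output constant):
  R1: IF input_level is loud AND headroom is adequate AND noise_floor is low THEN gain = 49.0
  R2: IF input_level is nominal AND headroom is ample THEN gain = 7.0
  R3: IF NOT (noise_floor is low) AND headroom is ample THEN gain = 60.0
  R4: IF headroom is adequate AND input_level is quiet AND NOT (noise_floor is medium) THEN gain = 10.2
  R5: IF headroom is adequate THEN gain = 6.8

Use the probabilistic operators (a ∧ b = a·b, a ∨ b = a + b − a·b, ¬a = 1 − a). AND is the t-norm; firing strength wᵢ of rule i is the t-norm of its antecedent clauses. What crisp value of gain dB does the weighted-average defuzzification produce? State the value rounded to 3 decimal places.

R1 (z=49.0): loud=0.36, adequate=0.56, low=0.85; AND[a·b] → w = 0.1714
R2 (z=7.0): nominal=0.91, ample=0.91; AND[a·b] → w = 0.8281
R3 (z=60.0): ¬low=1−0.85=0.15, ample=0.91; AND[a·b] → w = 0.1365
R4 (z=10.2): adequate=0.56, quiet=0.43, ¬medium=1−0.51=0.49; AND[a·b] → w = 0.1180
R5 (z=6.8): adequate=0.56 → w = 0.5600
Weighted average = (0.1714·49.0 + 0.8281·7.0 + 0.1365·60.0 + 0.1180·10.2 + 0.5600·6.8) / (0.1714 + 0.8281 + 0.1365 + 0.1180 + 0.5600)
  = 27.3949 / 1.8140 = 15.102

15.102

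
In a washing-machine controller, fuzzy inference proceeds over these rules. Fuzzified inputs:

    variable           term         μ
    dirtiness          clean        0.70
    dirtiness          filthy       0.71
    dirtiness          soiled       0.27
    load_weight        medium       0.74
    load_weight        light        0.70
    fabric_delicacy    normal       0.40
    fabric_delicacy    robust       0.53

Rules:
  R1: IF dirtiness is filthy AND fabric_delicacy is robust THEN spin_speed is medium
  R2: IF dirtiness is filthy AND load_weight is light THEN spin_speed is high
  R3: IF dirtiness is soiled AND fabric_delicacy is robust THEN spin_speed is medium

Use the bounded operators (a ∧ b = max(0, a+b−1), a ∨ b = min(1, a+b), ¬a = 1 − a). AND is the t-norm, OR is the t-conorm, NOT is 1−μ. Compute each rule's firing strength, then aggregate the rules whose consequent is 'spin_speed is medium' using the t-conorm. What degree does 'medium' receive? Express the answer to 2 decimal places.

R1: filthy=0.71, robust=0.53; AND[max(0, a+b−1)] → w = 0.24
R2: filthy=0.71, light=0.70; AND[max(0, a+b−1)] → w = 0.41
R3: soiled=0.27, robust=0.53; AND[max(0, a+b−1)] → w = 0.00
Rules with consequent 'medium': {R1, R3} → strengths 0.24, 0.00
Aggregate via t-conorm [min(1, a+b)]: 0.24

0.24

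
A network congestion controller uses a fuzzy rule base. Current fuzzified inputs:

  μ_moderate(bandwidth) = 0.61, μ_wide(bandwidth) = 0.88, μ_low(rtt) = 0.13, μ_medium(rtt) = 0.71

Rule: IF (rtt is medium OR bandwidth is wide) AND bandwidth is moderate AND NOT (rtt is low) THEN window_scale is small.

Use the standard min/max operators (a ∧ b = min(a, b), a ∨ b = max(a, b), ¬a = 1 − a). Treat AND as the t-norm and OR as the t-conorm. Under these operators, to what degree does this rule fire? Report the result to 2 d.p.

firing strength: (medium=0.71 OR wide=0.88) = 0.88; AND[min(a, b)] with moderate=0.61, ¬low=1−0.13=0.87 → w = 0.61

0.61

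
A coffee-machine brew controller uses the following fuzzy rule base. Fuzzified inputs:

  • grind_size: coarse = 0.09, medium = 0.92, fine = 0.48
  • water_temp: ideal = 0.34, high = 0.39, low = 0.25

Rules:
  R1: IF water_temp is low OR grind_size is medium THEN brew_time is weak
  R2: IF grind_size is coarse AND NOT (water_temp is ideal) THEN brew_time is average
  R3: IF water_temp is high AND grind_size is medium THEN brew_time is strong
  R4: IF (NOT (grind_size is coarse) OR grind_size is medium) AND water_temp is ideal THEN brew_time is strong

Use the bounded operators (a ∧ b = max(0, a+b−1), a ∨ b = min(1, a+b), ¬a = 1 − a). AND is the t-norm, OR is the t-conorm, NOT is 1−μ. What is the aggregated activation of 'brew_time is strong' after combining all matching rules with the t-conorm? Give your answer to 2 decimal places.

R1: low=0.25, medium=0.92; OR[min(1, a+b)] → w = 1.00
R2: coarse=0.09, ¬ideal=1−0.34=0.66; AND[max(0, a+b−1)] → w = 0.00
R3: high=0.39, medium=0.92; AND[max(0, a+b−1)] → w = 0.31
R4: (¬coarse=1−0.09=0.91 OR medium=0.92) = 1.00; AND[max(0, a+b−1)] with ideal=0.34 → w = 0.34
Rules with consequent 'strong': {R3, R4} → strengths 0.31, 0.34
Aggregate via t-conorm [min(1, a+b)]: 0.65

0.65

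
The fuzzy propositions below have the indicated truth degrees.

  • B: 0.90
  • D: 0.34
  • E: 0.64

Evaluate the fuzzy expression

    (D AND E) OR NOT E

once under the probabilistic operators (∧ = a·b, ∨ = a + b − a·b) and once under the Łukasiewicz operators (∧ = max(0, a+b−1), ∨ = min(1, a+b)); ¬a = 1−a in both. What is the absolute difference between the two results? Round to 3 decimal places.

Under probabilistic:
  D AND E = a·b on (0.3400, 0.6400) = 0.2176
  NOT E = 1 − 0.6400 = 0.3600
  (D AND E) OR NOT E = a + b − a·b on (0.2176, 0.3600) = 0.4993
  → value = 0.4993
Under Łukasiewicz:
  D AND E = max(0, a+b−1) on (0.34, 0.64) = 0.00
  NOT E = 1 − 0.64 = 0.36
  (D AND E) OR NOT E = min(1, a+b) on (0.00, 0.36) = 0.36
  → value = 0.3600
|0.4993 − 0.3600| = 0.139

0.139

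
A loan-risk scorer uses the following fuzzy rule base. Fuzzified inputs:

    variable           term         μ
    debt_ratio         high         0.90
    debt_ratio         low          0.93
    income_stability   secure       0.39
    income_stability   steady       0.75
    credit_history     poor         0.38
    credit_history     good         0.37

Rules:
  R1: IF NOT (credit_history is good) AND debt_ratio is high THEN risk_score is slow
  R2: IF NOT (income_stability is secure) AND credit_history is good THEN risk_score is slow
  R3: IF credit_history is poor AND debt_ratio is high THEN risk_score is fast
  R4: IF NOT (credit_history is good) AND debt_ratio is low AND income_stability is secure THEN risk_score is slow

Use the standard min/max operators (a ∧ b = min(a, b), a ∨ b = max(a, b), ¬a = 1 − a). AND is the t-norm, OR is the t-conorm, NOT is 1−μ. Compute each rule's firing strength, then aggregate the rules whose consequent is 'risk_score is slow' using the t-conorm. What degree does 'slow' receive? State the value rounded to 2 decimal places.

0.63

R1: ¬good=1−0.37=0.63, high=0.90; AND[min(a, b)] → w = 0.63
R2: ¬secure=1−0.39=0.61, good=0.37; AND[min(a, b)] → w = 0.37
R3: poor=0.38, high=0.90; AND[min(a, b)] → w = 0.38
R4: ¬good=1−0.37=0.63, low=0.93, secure=0.39; AND[min(a, b)] → w = 0.39
Rules with consequent 'slow': {R1, R2, R4} → strengths 0.63, 0.37, 0.39
Aggregate via t-conorm [max(a, b)]: 0.63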